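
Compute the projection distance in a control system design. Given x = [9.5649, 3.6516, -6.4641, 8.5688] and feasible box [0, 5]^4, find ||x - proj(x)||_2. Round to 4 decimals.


Project each component onto [0, 5].
clip(9.5649) = 5.0, clip(3.6516) = 3.6516, clip(-6.4641) = 0.0, clip(8.5688) = 5.0
Projection = [5.0, 3.6516, 0.0, 5.0]
Squared diffs: [20.8383, 0.0, 41.7846, 12.7363]
Distance = sqrt(75.3592) = 8.681


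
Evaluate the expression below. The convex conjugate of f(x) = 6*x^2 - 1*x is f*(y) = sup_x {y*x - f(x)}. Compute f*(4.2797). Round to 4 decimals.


f*(y) = sup_x {y*x - a*x^2 - b*x} = sup_x {(y-b)*x - a*x^2}
FOC: (y - b) - 2a*x = 0 => x* = (y - b)/(2a)
x* = (4.2797 + 1)/(2*6) = 0.44
f*(4.2797) = (y-b)^2/(4a) = (4.2797 + 1)^2/(4*6)
= 27.8752/24 = 1.1615


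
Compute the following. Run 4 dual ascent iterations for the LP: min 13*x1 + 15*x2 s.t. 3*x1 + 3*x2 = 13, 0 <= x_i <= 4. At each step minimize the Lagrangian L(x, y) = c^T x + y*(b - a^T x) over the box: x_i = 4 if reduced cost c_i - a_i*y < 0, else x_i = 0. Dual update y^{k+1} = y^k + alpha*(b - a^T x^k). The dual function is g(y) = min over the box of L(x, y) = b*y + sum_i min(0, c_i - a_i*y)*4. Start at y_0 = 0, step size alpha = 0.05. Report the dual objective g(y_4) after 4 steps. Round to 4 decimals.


Dual ascent for LP: min 13*x1 + 15*x2, 3*x1 + 3*x2 = 13, 0 <= x_i <= 4
Step 1: y^k = 0.0, reduced costs: (13.0, 15.0)
  x^k = (0.0, 0.0), subgradient = b - a^T x = 13.0
  y^{k+1} = 0.0 + 0.05*13.0 = 0.65
Step 2: y^k = 0.65, reduced costs: (11.05, 13.05)
  x^k = (0.0, 0.0), subgradient = b - a^T x = 13.0
  y^{k+1} = 0.65 + 0.05*13.0 = 1.3
Step 3: y^k = 1.3, reduced costs: (9.1, 11.1)
  x^k = (0.0, 0.0), subgradient = b - a^T x = 13.0
  y^{k+1} = 1.3 + 0.05*13.0 = 1.95
Step 4: y^k = 1.95, reduced costs: (7.15, 9.15)
  x^k = (0.0, 0.0), subgradient = b - a^T x = 13.0
  y^{k+1} = 1.95 + 0.05*13.0 = 2.6
Dual objective at y_4 = 2.6: reduced costs (5.2, 7.2), box minimizer x = (0.0, 0.0)
g(y_4) = b*y + (c1 - a1*y)*x1 + (c2 - a2*y)*x2 = 13*2.6 + 5.2*0.0 + 7.2*0.0 = 33.8 + 0.0 + 0.0 = 33.8


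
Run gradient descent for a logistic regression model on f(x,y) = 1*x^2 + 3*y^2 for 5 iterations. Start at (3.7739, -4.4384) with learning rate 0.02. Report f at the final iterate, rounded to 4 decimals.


Gradient descent on f(x,y) = 1*x^2 + 3*y^2.
Starting point: (3.7739, -4.4384), alpha = 0.02
Step 1: grad_x = 2*1*3.7739 = 7.5478, grad_y = 2*3*-4.4384 = -26.6304
  x_1 = 3.7739 - 0.02*7.5478 = 3.6229
  y_1 = -4.4384 - 0.02*-26.6304 = -3.9058
Step 2: grad_x = 2*1*3.6229 = 7.2459, grad_y = 2*3*-3.9058 = -23.4348
  x_2 = 3.6229 - 0.02*7.2459 = 3.478
  y_2 = -3.9058 - 0.02*-23.4348 = -3.4371
Step 3: grad_x = 2*1*3.478 = 6.9561, grad_y = 2*3*-3.4371 = -20.6226
  x_3 = 3.478 - 0.02*6.9561 = 3.3389
  y_3 = -3.4371 - 0.02*-20.6226 = -3.0246
Step 4: grad_x = 2*1*3.3389 = 6.6778, grad_y = 2*3*-3.0246 = -18.1479
  x_4 = 3.3389 - 0.02*6.6778 = 3.2053
  y_4 = -3.0246 - 0.02*-18.1479 = -2.6617
Step 5: grad_x = 2*1*3.2053 = 6.4107, grad_y = 2*3*-2.6617 = -15.9701
  x_5 = 3.2053 - 0.02*6.4107 = 3.0771
  y_5 = -2.6617 - 0.02*-15.9701 = -2.3423
f(3.0771, -2.3423) = 1*3.0771^2 + 3*(-2.3423)^2 = 25.9277


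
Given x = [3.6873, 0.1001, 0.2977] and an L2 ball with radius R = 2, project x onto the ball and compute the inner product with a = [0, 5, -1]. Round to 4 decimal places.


Step 1: Compute ||x|| (intermediates to 6 decimals).
||x|| = sqrt(3.6873^2 + 0.1001^2 + 0.2977^2) = 3.700652
Step 2: Project.
Since ||x|| > R, scale = R/||x|| = 2/3.700652 = 0.540445, proj(x) = scale * x
proj(x) = [1.992783, 0.054099, 0.16089]
Step 3: Dot product.
a^T * proj(x) = 0*1.992783 + 5*0.054099 - 1*0.16089 = 0.1096


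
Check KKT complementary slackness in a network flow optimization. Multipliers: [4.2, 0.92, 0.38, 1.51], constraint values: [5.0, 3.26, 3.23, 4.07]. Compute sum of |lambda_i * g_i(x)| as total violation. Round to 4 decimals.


KKT complementary slackness check:
lambda_1 * g_1 = 4.2 * 5.0 = 21.0
lambda_2 * g_2 = 0.92 * 3.26 = 2.9992
lambda_3 * g_3 = 0.38 * 3.23 = 1.2274
lambda_4 * g_4 = 1.51 * 4.07 = 6.1457
Total violation = 21.0 + 2.9992 + 1.2274 + 6.1457 = 31.3723


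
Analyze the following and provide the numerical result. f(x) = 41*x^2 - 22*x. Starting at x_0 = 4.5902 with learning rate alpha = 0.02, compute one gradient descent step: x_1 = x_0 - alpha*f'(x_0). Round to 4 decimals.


We compute the gradient at x_0 and apply the update.
f'(x) = 82*x - 22
f'(4.5902) = 82*4.5902 - 22 = 354.3964
x_1 = 4.5902 - 0.02*354.3964 = -2.4977


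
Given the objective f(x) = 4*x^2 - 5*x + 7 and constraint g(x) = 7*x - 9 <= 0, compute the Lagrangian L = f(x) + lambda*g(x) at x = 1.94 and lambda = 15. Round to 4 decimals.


Step 1: Evaluate f(x).
f(1.94) = 4*1.94^2 - 5*1.94 + 7 = 12.3544
Step 2: Evaluate g(x).
g(1.94) = 7*1.94 - 9 = 4.58
Step 3: Compute Lagrangian.
L = 12.3544 + 15*4.58 = 81.0544


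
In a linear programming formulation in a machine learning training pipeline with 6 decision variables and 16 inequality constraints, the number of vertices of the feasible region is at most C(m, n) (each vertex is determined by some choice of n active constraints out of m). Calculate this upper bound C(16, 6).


Each vertex corresponds to some choice of n active constraints out of m, so the number of vertices is at most C(m, n) = m! / (n!(m-n)!).
m = 16, n = 6
Numerator: 16 * 15 * 14 * 13 * 12 * 11
Denominator: 6! = 720
C(16, 6) = 8008


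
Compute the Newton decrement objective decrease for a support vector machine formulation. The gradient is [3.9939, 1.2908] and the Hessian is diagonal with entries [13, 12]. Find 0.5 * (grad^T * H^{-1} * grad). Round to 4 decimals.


Step 1: H is diagonal, so H^(-1) * g = [0.3072, 0.1076].
Step 2: g^T H^(-1) g = sum_i g_i^2 / H_ii
  = (3.9939)^2/13 + (1.2908)^2/12
  = 1.227 + 0.1388 = 1.3659
Step 3: Objective decrease = 0.5 * g^T H^(-1) g = 0.6829


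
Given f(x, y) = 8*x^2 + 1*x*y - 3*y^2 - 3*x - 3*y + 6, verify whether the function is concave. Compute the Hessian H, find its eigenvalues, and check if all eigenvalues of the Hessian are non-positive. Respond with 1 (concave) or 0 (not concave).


The Hessian of f(x,y) = 8*x^2 + 1*x*y - 3*y^2 - 3*x - 3*y + 6 is:
H = [[16, 1], [1, -6]]
Trace = 16 - 6 = 10
Determinant = 16*-6 - (1)^2 = -97
Discriminant = (10)^2 - 4*-97 = 488.0
Eigenvalues: lambda_1 = -6.0454, lambda_2 = 16.0454
The function is not concave.

0


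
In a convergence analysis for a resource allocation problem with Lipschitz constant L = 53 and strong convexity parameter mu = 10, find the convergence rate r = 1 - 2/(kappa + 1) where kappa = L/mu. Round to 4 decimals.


Step 1: Compute the condition number.
kappa = L/mu = 53/10 = 5.3
Step 2: Compute the convergence rate.
r = 1 - 2/(kappa + 1) = 1 - 2*mu/(L + mu) = (L - mu)/(L + mu) = 43/63 = 0.6825


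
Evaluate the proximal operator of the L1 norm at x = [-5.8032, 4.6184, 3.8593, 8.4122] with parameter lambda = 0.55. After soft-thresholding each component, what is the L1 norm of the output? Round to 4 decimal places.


Soft-thresholding with lambda = 0.55:
prox(-5.8032) = sign(-5.8032)*max(|-5.8032| - 0.55, 0) = -5.2532
prox(4.6184) = sign(4.6184)*max(|4.6184| - 0.55, 0) = 4.0684
prox(3.8593) = sign(3.8593)*max(|3.8593| - 0.55, 0) = 3.3093
prox(8.4122) = sign(8.4122)*max(|8.4122| - 0.55, 0) = 7.8622
prox(x) = [-5.2532, 4.0684, 3.3093, 7.8622]
||prox(x)||_1 = 5.2532 + 4.0684 + 3.3093 + 7.8622 = 20.4931


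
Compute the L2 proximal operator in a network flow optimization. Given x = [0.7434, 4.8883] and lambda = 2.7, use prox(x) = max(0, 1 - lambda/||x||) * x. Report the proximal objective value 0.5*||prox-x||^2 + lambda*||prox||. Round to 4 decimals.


Step 1: Compute ||x||.
||x|| = 4.9445
Step 2: Compute scaling factor.
scale = max(0, 1 - 2.7/4.9445) = 0.4539
Step 3: prox(x) = [0.3375, 2.219]
||prox(x)|| = 2.2445
Step 4: Proximal objective.
0.5*||prox-x||^2 = 3.645
lambda*||prox|| = 6.0602
Total = 9.7052


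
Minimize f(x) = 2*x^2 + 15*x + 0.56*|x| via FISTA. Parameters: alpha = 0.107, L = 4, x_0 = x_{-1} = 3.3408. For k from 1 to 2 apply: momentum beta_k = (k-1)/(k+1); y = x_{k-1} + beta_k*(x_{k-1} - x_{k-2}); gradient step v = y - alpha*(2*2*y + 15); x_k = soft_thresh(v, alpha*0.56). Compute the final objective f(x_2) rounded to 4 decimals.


FISTA on f(x) = 2*x^2 + 15*x + 0.56*|x|
L = 4, alpha = 0.107
Iteration 1: beta = 0.0, y = 3.3408 + 0.0*(3.3408 - 3.3408) = 3.3408
  grad(y) = 28.3632, v = y - alpha*grad = 0.3059
  prox(v) = soft_thresh(0.3059, 0.0599) = 0.246
Iteration 2: beta = 0.3333, y = 0.246 + 0.3333*(0.246 - 3.3408) = -0.7856
  grad(y) = 11.8577, v = y - alpha*grad = -2.0543
  prox(v) = soft_thresh(-2.0543, 0.0599) = -1.9944
f(x_2) = 2*(-1.9944)^2 + 15*(-1.9944) + 0.56*|-1.9944| = -20.8441


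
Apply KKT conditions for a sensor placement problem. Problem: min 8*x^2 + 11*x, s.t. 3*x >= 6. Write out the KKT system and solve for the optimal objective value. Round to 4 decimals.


Step 1: Try lambda = 0 (constraint inactive).
x_unc = -11/(2*8) = -0.6875
Check: 3*-0.6875 = -2.0625 < 6 -- violated!
Step 2: Constraint must be active: 3*x = 6
x* = 6/3 = 2.0
lambda = (2*8*2.0 + 11)/3 = 14.3333
Step 3: Compute optimal value.
f(x*) = 8*2.0^2 + 11*2.0 = 54.0


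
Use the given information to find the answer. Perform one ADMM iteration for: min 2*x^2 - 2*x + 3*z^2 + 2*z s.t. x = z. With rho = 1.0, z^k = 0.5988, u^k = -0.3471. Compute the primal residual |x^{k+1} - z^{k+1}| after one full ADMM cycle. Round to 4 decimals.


ADMM iteration with rho = 1.0, z^k = 0.5988, u^k = -0.3471
Step 1: x-update.
Minimize 2*x^2 - 2*x + (1.0/2)*(x - 0.5988 - 0.3471)^2
FOC: (2*2 + 1.0)*x = 2 + 1.0*(0.5988 + 0.3471)
x^{k+1} = 0.5892
Step 2: z-update.
Minimize 3*z^2 + 2*z + (1.0/2)*(0.5892 - z - 0.3471)^2
FOC: (2*3 + 1.0)*z = -2 + 1.0*(0.5892 - 0.3471)
z^{k+1} = -0.2511
Step 3: u-update.
u^{k+1} = -0.3471 + 0.5892 + 0.2511 = 0.4932
Step 4: Primal residual = |0.5892 + 0.2511| = 0.8403


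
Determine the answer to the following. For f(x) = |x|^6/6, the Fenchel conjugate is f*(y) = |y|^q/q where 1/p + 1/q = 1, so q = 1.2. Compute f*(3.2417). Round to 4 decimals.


The conjugate exponent q satisfies 1/p + 1/q = 1.
p = 6, so q = 6/(6 - 1) = 1.2
|y|^q = 3.2417^1.2 = 4.1014
f*(3.2417) = 4.1014 / 1.2 = 3.4178


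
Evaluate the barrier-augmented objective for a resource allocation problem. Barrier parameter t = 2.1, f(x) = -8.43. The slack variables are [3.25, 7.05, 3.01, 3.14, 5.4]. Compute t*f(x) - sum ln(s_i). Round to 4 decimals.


Step 1: Compute log-barrier.
ln values: [1.1787, 1.953, 1.1019, 1.1442, 1.6864]
phi = -(1.1787 + 1.953 + 1.1019 + 1.1442 + 1.6864) = -7.0642
Step 2: Compute augmented objective.
t*f(x) = 2.1*-8.43 = -17.703
Total = -17.703 - 7.0642 = -24.7672


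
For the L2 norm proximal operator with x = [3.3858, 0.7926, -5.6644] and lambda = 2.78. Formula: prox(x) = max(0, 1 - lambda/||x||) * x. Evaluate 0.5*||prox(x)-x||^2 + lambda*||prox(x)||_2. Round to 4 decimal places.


Step 1: Compute ||x||.
||x|| = 6.6466
Step 2: Compute scaling factor.
scale = max(0, 1 - 2.78/6.6466) = 0.5817
Step 3: prox(x) = [1.9697, 0.4611, -3.2952]
||prox(x)|| = 3.8666
Step 4: Proximal objective.
0.5*||prox-x||^2 = 3.8642
lambda*||prox|| = 10.7491
Total = 14.6133


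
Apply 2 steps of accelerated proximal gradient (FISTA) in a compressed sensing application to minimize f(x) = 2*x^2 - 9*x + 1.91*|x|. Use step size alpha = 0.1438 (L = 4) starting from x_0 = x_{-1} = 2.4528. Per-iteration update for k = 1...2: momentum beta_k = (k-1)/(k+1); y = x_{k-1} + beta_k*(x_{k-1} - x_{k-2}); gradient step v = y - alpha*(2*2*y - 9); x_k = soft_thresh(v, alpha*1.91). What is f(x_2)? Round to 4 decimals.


FISTA on f(x) = 2*x^2 - 9*x + 1.91*|x|
L = 4, alpha = 0.1438
Iteration 1: beta = 0.0, y = 2.4528 + 0.0*(2.4528 - 2.4528) = 2.4528
  grad(y) = 0.8112, v = y - alpha*grad = 2.3361
  prox(v) = soft_thresh(2.3361, 0.2747) = 2.0615
Iteration 2: beta = 0.3333, y = 2.0615 + 0.3333*(2.0615 - 2.4528) = 1.9311
  grad(y) = -1.2758, v = y - alpha*grad = 2.1145
  prox(v) = soft_thresh(2.1145, 0.2747) = 1.8399
f(x_2) = 2*1.8399^2 - 9*1.8399 + 1.91*|1.8399| = -6.2744


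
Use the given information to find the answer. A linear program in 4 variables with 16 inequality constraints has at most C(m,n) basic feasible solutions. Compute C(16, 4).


Each vertex corresponds to some choice of n active constraints out of m, so the number of vertices is at most C(m, n) = m! / (n!(m-n)!).
m = 16, n = 4
Numerator: 16 * 15 * 14 * 13
Denominator: 4! = 24
C(16, 4) = 1820


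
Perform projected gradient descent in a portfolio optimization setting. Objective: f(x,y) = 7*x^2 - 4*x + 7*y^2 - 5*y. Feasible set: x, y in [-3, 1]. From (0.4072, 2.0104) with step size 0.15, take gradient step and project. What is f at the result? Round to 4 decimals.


Step 1: Compute gradient at (0.4072, 2.0104).
grad_x = 2*7*0.4072 - 4 = 1.7008
grad_y = 2*7*2.0104 - 5 = 23.1456
Step 2: Gradient step.
x_raw = 0.4072 - 0.15*1.7008 = 0.1521
y_raw = 2.0104 - 0.15*23.1456 = -1.4614
Step 3: Project onto [-3, 1].
x_proj = clip(0.1521) = 0.1521
y_proj = clip(-1.4614) = -1.4614
Step 4: Evaluate f.
f(0.1521, -1.4614) = 21.8114


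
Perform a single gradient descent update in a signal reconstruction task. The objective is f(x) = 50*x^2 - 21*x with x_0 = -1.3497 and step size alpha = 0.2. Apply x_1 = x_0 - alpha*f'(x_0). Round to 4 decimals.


We compute the gradient at x_0 and apply the update.
f'(x) = 100*x - 21
f'(-1.3497) = 100*-1.3497 - 21 = -155.97
x_1 = -1.3497 - 0.2*-155.97 = 29.8443


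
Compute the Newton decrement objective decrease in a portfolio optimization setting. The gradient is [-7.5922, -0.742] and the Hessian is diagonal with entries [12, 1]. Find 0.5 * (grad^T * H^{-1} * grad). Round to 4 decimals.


Step 1: H is diagonal, so H^(-1) * g = [-0.6327, -0.742].
Step 2: g^T H^(-1) g = sum_i g_i^2 / H_ii
  = (-7.5922)^2/12 + (-0.742)^2/1
  = 4.8035 + 0.5506 = 5.354
Step 3: Objective decrease = 0.5 * g^T H^(-1) g = 2.677


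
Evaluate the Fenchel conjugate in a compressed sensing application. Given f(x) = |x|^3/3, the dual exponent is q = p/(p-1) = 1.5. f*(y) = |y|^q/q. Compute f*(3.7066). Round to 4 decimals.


The conjugate exponent q satisfies 1/p + 1/q = 1.
p = 3, so q = 3/(3 - 1) = 1.5
|y|^q = 3.7066^1.5 = 7.1361
f*(3.7066) = 7.1361 / 1.5 = 4.7574


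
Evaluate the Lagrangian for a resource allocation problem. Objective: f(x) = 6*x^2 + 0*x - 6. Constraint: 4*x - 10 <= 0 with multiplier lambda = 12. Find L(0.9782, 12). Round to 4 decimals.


Step 1: Evaluate f(x).
f(0.9782) = 6*0.9782^2 + 0*0.9782 - 6 = -0.2587
Step 2: Evaluate g(x).
g(0.9782) = 4*0.9782 - 10 = -6.0872
Step 3: Compute Lagrangian.
L = -0.2587 + 12*-6.0872 = -73.3051


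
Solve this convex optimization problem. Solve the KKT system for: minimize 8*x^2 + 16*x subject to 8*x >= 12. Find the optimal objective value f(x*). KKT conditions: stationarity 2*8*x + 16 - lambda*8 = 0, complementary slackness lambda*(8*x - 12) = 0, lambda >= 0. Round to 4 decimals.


Step 1: Try lambda = 0 (constraint inactive).
x_unc = -16/(2*8) = -1.0
Check: 8*-1.0 = -8.0 < 12 -- violated!
Step 2: Constraint must be active: 8*x = 12
x* = 12/8 = 1.5
lambda = (2*8*1.5 + 16)/8 = 5.0
Step 3: Compute optimal value.
f(x*) = 8*1.5^2 + 16*1.5 = 42.0


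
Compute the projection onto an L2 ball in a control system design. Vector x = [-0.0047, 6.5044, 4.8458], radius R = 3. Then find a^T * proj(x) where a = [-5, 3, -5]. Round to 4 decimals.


Step 1: Compute ||x|| (intermediates to 6 decimals).
||x|| = sqrt((-0.0047)^2 + 6.5044^2 + 4.8458^2) = 8.111043
Step 2: Project.
Since ||x|| > R, scale = R/||x|| = 3/8.111043 = 0.369866, proj(x) = scale * x
proj(x) = [-0.001738, 2.405756, 1.792297]
Step 3: Dot product.
a^T * proj(x) = -5*(-0.001738) + 3*2.405756 - 5*1.792297 = -1.7355


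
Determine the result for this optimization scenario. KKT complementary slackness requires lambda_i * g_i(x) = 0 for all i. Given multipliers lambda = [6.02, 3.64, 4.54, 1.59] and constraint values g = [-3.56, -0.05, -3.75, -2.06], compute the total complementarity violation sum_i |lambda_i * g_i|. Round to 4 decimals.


KKT complementary slackness check:
lambda_1 * g_1 = 6.02 * -3.56 = -21.4312
lambda_2 * g_2 = 3.64 * -0.05 = -0.182
lambda_3 * g_3 = 4.54 * -3.75 = -17.025
lambda_4 * g_4 = 1.59 * -2.06 = -3.2754
Total violation = 21.4312 + 0.182 + 17.025 + 3.2754 = 41.9136


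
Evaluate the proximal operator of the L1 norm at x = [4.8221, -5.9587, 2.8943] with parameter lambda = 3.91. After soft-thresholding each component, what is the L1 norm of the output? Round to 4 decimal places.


Soft-thresholding with lambda = 3.91:
prox(4.8221) = sign(4.8221)*max(|4.8221| - 3.91, 0) = 0.9121
prox(-5.9587) = sign(-5.9587)*max(|-5.9587| - 3.91, 0) = -2.0487
prox(2.8943) = sign(2.8943)*max(|2.8943| - 3.91, 0) = 0.0
prox(x) = [0.9121, -2.0487, 0.0]
||prox(x)||_1 = 0.9121 + 2.0487 + 0.0 = 2.9608


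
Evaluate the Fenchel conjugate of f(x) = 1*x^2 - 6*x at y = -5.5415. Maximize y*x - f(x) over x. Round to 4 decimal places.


f*(y) = sup_x {y*x - a*x^2 - b*x} = sup_x {(y-b)*x - a*x^2}
FOC: (y - b) - 2a*x = 0 => x* = (y - b)/(2a)
x* = (-5.5415 + 6)/(2*1) = 0.2293
f*(-5.5415) = (y-b)^2/(4a) = (-5.5415 + 6)^2/(4*1)
= 0.2102/4 = 0.0526


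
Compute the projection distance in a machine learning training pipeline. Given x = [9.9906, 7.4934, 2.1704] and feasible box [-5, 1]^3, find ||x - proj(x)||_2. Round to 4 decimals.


Project each component onto [-5, 1].
clip(9.9906) = 1.0, clip(7.4934) = 1.0, clip(2.1704) = 1.0
Projection = [1.0, 1.0, 1.0]
Squared diffs: [80.8309, 42.1642, 1.3698]
Distance = sqrt(124.3649) = 11.1519


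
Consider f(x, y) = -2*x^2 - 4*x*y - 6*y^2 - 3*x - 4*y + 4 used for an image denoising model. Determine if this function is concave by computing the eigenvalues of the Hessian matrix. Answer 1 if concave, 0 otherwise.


The Hessian of f(x,y) = -2*x^2 - 4*x*y - 6*y^2 - 3*x - 4*y + 4 is:
H = [[-4, -4], [-4, -12]]
Trace = -4 - 12 = -16
Determinant = -4*-12 - (-4)^2 = 32
Discriminant = (-16)^2 - 4*32 = 128.0
Eigenvalues: lambda_1 = -13.6569, lambda_2 = -2.3431
The function is concave.

1


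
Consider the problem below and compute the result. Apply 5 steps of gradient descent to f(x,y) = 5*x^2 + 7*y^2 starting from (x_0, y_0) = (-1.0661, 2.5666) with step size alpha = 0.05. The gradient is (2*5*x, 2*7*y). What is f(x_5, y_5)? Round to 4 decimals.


Gradient descent on f(x,y) = 5*x^2 + 7*y^2.
Starting point: (-1.0661, 2.5666), alpha = 0.05
Step 1: grad_x = 2*5*-1.0661 = -10.661, grad_y = 2*7*2.5666 = 35.9324
  x_1 = -1.0661 - 0.05*-10.661 = -0.5331
  y_1 = 2.5666 - 0.05*35.9324 = 0.77
Step 2: grad_x = 2*5*-0.5331 = -5.3305, grad_y = 2*7*0.77 = 10.7797
  x_2 = -0.5331 - 0.05*-5.3305 = -0.2665
  y_2 = 0.77 - 0.05*10.7797 = 0.231
Step 3: grad_x = 2*5*-0.2665 = -2.6653, grad_y = 2*7*0.231 = 3.2339
  x_3 = -0.2665 - 0.05*-2.6653 = -0.1333
  y_3 = 0.231 - 0.05*3.2339 = 0.0693
Step 4: grad_x = 2*5*-0.1333 = -1.3326, grad_y = 2*7*0.0693 = 0.9702
  x_4 = -0.1333 - 0.05*-1.3326 = -0.0666
  y_4 = 0.0693 - 0.05*0.9702 = 0.0208
Step 5: grad_x = 2*5*-0.0666 = -0.6663, grad_y = 2*7*0.0208 = 0.2911
  x_5 = -0.0666 - 0.05*-0.6663 = -0.0333
  y_5 = 0.0208 - 0.05*0.2911 = 0.0062
f(-0.0333, 0.0062) = 5*(-0.0333)^2 + 7*0.0062^2 = 0.0058


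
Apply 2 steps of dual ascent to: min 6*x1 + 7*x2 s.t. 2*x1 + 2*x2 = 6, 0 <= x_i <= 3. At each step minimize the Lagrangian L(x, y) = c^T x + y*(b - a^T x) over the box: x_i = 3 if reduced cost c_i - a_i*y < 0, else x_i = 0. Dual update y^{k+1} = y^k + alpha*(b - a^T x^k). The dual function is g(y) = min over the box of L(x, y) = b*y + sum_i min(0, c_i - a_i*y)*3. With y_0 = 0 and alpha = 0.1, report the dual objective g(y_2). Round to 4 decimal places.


Dual ascent for LP: min 6*x1 + 7*x2, 2*x1 + 2*x2 = 6, 0 <= x_i <= 3
Step 1: y^k = 0.0, reduced costs: (6.0, 7.0)
  x^k = (0.0, 0.0), subgradient = b - a^T x = 6.0
  y^{k+1} = 0.0 + 0.1*6.0 = 0.6
Step 2: y^k = 0.6, reduced costs: (4.8, 5.8)
  x^k = (0.0, 0.0), subgradient = b - a^T x = 6.0
  y^{k+1} = 0.6 + 0.1*6.0 = 1.2
Dual objective at y_2 = 1.2: reduced costs (3.6, 4.6), box minimizer x = (0.0, 0.0)
g(y_2) = b*y + (c1 - a1*y)*x1 + (c2 - a2*y)*x2 = 6*1.2 + 3.6*0.0 + 4.6*0.0 = 7.2 + 0.0 + 0.0 = 7.2


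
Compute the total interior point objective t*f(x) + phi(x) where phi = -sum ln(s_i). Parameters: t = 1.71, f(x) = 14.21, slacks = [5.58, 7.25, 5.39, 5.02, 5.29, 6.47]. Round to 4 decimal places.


Step 1: Compute log-barrier.
ln values: [1.7192, 1.981, 1.6845, 1.6134, 1.6658, 1.8672]
phi = -(1.7192 + 1.981 + 1.6845 + 1.6134 + 1.6658 + 1.8672) = -10.5312
Step 2: Compute augmented objective.
t*f(x) = 1.71*14.21 = 24.2991
Total = 24.2991 - 10.5312 = 13.7679


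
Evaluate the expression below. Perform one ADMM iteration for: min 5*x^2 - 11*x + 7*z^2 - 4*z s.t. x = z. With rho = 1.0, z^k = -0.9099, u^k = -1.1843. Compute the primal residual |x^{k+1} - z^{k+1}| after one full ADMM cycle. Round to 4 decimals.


ADMM iteration with rho = 1.0, z^k = -0.9099, u^k = -1.1843
Step 1: x-update.
Minimize 5*x^2 - 11*x + (1.0/2)*(x + 0.9099 - 1.1843)^2
FOC: (2*5 + 1.0)*x = 11 + 1.0*(-0.9099 + 1.1843)
x^{k+1} = 1.0249
Step 2: z-update.
Minimize 7*z^2 - 4*z + (1.0/2)*(1.0249 - z - 1.1843)^2
FOC: (2*7 + 1.0)*z = 4 + 1.0*(1.0249 - 1.1843)
z^{k+1} = 0.256
Step 3: u-update.
u^{k+1} = -1.1843 + 1.0249 - 0.256 = -0.4154
Step 4: Primal residual = |1.0249 - 0.256| = 0.7689


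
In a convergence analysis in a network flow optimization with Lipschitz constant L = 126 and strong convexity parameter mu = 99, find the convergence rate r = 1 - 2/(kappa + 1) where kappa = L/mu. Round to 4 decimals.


Step 1: Compute the condition number.
kappa = L/mu = 126/99 = 1.2727
Step 2: Compute the convergence rate.
r = 1 - 2/(kappa + 1) = 1 - 2*mu/(L + mu) = (L - mu)/(L + mu) = 27/225 = 0.12


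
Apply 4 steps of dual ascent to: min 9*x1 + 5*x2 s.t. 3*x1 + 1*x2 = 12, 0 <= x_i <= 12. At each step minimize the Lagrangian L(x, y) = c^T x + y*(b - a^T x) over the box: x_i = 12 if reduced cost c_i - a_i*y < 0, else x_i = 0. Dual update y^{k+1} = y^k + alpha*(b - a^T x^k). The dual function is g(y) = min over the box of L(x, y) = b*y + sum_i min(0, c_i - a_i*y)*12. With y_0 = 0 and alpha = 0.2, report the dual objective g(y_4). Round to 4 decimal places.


Dual ascent for LP: min 9*x1 + 5*x2, 3*x1 + 1*x2 = 12, 0 <= x_i <= 12
Step 1: y^k = 0.0, reduced costs: (9.0, 5.0)
  x^k = (0.0, 0.0), subgradient = b - a^T x = 12.0
  y^{k+1} = 0.0 + 0.2*12.0 = 2.4
Step 2: y^k = 2.4, reduced costs: (1.8, 2.6)
  x^k = (0.0, 0.0), subgradient = b - a^T x = 12.0
  y^{k+1} = 2.4 + 0.2*12.0 = 4.8
Step 3: y^k = 4.8, reduced costs: (-5.4, 0.2)
  x^k = (12.0, 0.0), subgradient = b - a^T x = -24.0
  y^{k+1} = 4.8 + 0.2*-24.0 = -0.0
Step 4: y^k = -0.0, reduced costs: (9.0, 5.0)
  x^k = (0.0, 0.0), subgradient = b - a^T x = 12.0
  y^{k+1} = -0.0 + 0.2*12.0 = 2.4
Dual objective at y_4 = 2.4: reduced costs (1.8, 2.6), box minimizer x = (0.0, 0.0)
g(y_4) = b*y + (c1 - a1*y)*x1 + (c2 - a2*y)*x2 = 12*2.4 + 1.8*0.0 + 2.6*0.0 = 28.8 + 0.0 + 0.0 = 28.8


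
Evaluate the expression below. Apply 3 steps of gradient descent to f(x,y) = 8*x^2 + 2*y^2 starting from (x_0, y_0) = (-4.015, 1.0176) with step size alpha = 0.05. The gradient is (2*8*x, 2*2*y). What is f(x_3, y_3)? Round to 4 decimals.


Gradient descent on f(x,y) = 8*x^2 + 2*y^2.
Starting point: (-4.015, 1.0176), alpha = 0.05
Step 1: grad_x = 2*8*-4.015 = -64.24, grad_y = 2*2*1.0176 = 4.0704
  x_1 = -4.015 - 0.05*-64.24 = -0.803
  y_1 = 1.0176 - 0.05*4.0704 = 0.8141
Step 2: grad_x = 2*8*-0.803 = -12.848, grad_y = 2*2*0.8141 = 3.2563
  x_2 = -0.803 - 0.05*-12.848 = -0.1606
  y_2 = 0.8141 - 0.05*3.2563 = 0.6513
Step 3: grad_x = 2*8*-0.1606 = -2.5696, grad_y = 2*2*0.6513 = 2.6051
  x_3 = -0.1606 - 0.05*-2.5696 = -0.0321
  y_3 = 0.6513 - 0.05*2.6051 = 0.521
f(-0.0321, 0.521) = 8*(-0.0321)^2 + 2*0.521^2 = 0.5512


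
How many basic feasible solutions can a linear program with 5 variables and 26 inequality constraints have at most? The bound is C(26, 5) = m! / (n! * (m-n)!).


Each vertex corresponds to some choice of n active constraints out of m, so the number of vertices is at most C(m, n) = m! / (n!(m-n)!).
m = 26, n = 5
Numerator: 26 * 25 * 24 * 23 * 22
Denominator: 5! = 120
C(26, 5) = 65780


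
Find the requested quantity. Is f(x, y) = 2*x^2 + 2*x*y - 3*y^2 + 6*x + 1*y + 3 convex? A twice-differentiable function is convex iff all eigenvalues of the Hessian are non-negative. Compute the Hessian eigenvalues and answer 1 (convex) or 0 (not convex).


The Hessian of f(x,y) = 2*x^2 + 2*x*y - 3*y^2 + 6*x + 1*y + 3 is:
H = [[4, 2], [2, -6]]
Trace = 4 - 6 = -2
Determinant = 4*-6 - (2)^2 = -28
Discriminant = (-2)^2 - 4*-28 = 116.0
Eigenvalues: lambda_1 = -6.3852, lambda_2 = 4.3852
The function is not convex.

0


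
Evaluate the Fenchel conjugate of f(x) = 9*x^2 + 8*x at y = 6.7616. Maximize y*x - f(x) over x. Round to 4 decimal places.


f*(y) = sup_x {y*x - a*x^2 - b*x} = sup_x {(y-b)*x - a*x^2}
FOC: (y - b) - 2a*x = 0 => x* = (y - b)/(2a)
x* = (6.7616 - 8)/(2*9) = -0.0688
f*(6.7616) = (y-b)^2/(4a) = (6.7616 - 8)^2/(4*9)
= 1.5336/36 = 0.0426


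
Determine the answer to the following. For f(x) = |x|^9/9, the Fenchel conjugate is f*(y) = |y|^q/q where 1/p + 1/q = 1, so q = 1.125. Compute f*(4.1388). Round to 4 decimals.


The conjugate exponent q satisfies 1/p + 1/q = 1.
p = 9, so q = 9/(9 - 1) = 1.125
|y|^q = 4.1388^1.125 = 4.9429
f*(4.1388) = 4.9429 / 1.125 = 4.3937


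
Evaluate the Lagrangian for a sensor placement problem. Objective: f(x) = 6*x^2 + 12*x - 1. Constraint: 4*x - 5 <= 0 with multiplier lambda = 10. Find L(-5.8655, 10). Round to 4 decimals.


Step 1: Evaluate f(x).
f(-5.8655) = 6*(-5.8655)^2 + 12*(-5.8655) - 1 = 135.0385
Step 2: Evaluate g(x).
g(-5.8655) = 4*-5.8655 - 5 = -28.462
Step 3: Compute Lagrangian.
L = 135.0385 + 10*-28.462 = -149.5815


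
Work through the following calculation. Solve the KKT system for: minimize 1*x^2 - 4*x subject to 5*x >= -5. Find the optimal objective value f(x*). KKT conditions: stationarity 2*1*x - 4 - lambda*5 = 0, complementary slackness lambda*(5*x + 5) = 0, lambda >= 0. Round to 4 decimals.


Step 1: Try lambda = 0 (constraint inactive).
Stationarity: 2*1*x - 4 = 0
x* = 4/(2*1) = 2.0
Check constraint: 5*2.0 = 10.0 >= -5 -- satisfied.
Step 2: Compute optimal value.
f(x*) = 1*2.0^2 - 4*2.0 = -4.0


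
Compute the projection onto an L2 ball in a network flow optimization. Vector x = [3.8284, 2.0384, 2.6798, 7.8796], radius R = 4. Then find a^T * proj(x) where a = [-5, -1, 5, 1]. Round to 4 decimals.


Step 1: Compute ||x|| (intermediates to 6 decimals).
||x|| = sqrt(3.8284^2 + 2.0384^2 + 2.6798^2 + 7.8796^2) = 9.385156
Step 2: Project.
Since ||x|| > R, scale = R/||x|| = 4/9.385156 = 0.426205, proj(x) = scale * x
proj(x) = [1.631683, 0.868776, 1.142144, 3.358325]
Step 3: Dot product.
a^T * proj(x) = -5*1.631683 - 1*0.868776 + 5*1.142144 + 1*3.358325 = 0.0419


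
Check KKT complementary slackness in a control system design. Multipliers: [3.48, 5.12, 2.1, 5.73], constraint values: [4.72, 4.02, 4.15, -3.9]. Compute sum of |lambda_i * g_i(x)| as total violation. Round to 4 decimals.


KKT complementary slackness check:
lambda_1 * g_1 = 3.48 * 4.72 = 16.4256
lambda_2 * g_2 = 5.12 * 4.02 = 20.5824
lambda_3 * g_3 = 2.1 * 4.15 = 8.715
lambda_4 * g_4 = 5.73 * -3.9 = -22.347
Total violation = 16.4256 + 20.5824 + 8.715 + 22.347 = 68.07


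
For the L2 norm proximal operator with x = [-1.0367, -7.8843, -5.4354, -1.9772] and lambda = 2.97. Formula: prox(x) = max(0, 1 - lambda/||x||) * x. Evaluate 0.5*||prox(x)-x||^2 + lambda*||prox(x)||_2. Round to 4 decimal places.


Step 1: Compute ||x||.
||x|| = 9.8331
Step 2: Compute scaling factor.
scale = max(0, 1 - 2.97/9.8331) = 0.698
Step 3: prox(x) = [-0.7236, -5.5029, -3.7937, -1.38]
||prox(x)|| = 6.8631
Step 4: Proximal objective.
0.5*||prox-x||^2 = 4.4105
lambda*||prox|| = 20.3834
Total = 24.7939


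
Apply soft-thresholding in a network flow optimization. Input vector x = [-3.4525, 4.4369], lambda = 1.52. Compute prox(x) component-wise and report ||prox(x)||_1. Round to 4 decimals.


Soft-thresholding with lambda = 1.52:
prox(-3.4525) = sign(-3.4525)*max(|-3.4525| - 1.52, 0) = -1.9325
prox(4.4369) = sign(4.4369)*max(|4.4369| - 1.52, 0) = 2.9169
prox(x) = [-1.9325, 2.9169]
||prox(x)||_1 = 1.9325 + 2.9169 = 4.8494


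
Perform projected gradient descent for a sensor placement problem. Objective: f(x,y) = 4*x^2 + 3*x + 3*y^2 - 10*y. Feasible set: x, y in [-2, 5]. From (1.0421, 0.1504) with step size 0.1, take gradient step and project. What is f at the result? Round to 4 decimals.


Step 1: Compute gradient at (1.0421, 0.1504).
grad_x = 2*4*1.0421 + 3 = 11.3368
grad_y = 2*3*0.1504 - 10 = -9.0976
Step 2: Gradient step.
x_raw = 1.0421 - 0.1*11.3368 = -0.0916
y_raw = 0.1504 - 0.1*-9.0976 = 1.0602
Step 3: Project onto [-2, 5].
x_proj = clip(-0.0916) = -0.0916
y_proj = clip(1.0602) = 1.0602
Step 4: Evaluate f.
f(-0.0916, 1.0602) = -7.471


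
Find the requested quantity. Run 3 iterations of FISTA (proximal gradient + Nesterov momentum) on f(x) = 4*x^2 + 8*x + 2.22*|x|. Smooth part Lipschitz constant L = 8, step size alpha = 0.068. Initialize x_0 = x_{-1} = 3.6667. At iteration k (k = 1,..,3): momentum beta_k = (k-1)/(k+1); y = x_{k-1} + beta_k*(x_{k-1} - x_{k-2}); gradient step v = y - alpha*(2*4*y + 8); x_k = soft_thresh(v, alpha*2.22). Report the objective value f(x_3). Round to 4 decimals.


FISTA on f(x) = 4*x^2 + 8*x + 2.22*|x|
L = 8, alpha = 0.068
Iteration 1: beta = 0.0, y = 3.6667 + 0.0*(3.6667 - 3.6667) = 3.6667
  grad(y) = 37.3336, v = y - alpha*grad = 1.128
  prox(v) = soft_thresh(1.128, 0.151) = 0.9771
Iteration 2: beta = 0.3333, y = 0.9771 + 0.3333*(0.9771 - 3.6667) = 0.0805
  grad(y) = 8.6441, v = y - alpha*grad = -0.5073
  prox(v) = soft_thresh(-0.5073, 0.151) = -0.3563
Iteration 3: beta = 0.5, y = -0.3563 + 0.5*(-0.3563 - 0.9771) = -1.023
  grad(y) = -0.1842, v = y - alpha*grad = -1.0105
  prox(v) = soft_thresh(-1.0105, 0.151) = -0.8595
f(x_3) = 4*(-0.8595)^2 + 8*(-0.8595) + 2.22*|-0.8595| = -2.0129


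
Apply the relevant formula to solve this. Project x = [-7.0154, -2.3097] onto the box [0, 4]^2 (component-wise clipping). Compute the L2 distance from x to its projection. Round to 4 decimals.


Project each component onto [0, 4].
clip(-7.0154) = 0.0, clip(-2.3097) = 0.0
Projection = [0.0, 0.0]
Squared diffs: [49.2158, 5.3347]
Distance = sqrt(54.5505) = 7.3858


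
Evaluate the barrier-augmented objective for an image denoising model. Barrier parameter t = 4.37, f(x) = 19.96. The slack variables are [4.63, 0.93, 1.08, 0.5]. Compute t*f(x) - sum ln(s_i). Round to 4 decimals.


Step 1: Compute log-barrier.
ln values: [1.5326, -0.0726, 0.077, -0.6931]
phi = -(1.5326 - 0.0726 + 0.077 - 0.6931) = -0.8438
Step 2: Compute augmented objective.
t*f(x) = 4.37*19.96 = 87.2252
Total = 87.2252 - 0.8438 = 86.3814


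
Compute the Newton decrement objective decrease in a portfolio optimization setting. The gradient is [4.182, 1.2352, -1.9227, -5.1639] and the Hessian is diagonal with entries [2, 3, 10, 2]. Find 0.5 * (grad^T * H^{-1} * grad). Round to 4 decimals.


Step 1: H is diagonal, so H^(-1) * g = [2.091, 0.4117, -0.1923, -2.582].
Step 2: g^T H^(-1) g = sum_i g_i^2 / H_ii
  = (4.182)^2/2 + (1.2352)^2/3 + (-1.9227)^2/10 + (-5.1639)^2/2
  = 8.7446 + 0.5086 + 0.3697 + 13.3329 = 22.9557
Step 3: Objective decrease = 0.5 * g^T H^(-1) g = 11.4779


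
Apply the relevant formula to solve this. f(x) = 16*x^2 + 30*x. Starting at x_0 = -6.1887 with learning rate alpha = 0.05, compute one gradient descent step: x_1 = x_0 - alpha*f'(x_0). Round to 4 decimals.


We compute the gradient at x_0 and apply the update.
f'(x) = 32*x + 30
f'(-6.1887) = 32*-6.1887 + 30 = -168.0384
x_1 = -6.1887 - 0.05*-168.0384 = 2.2132


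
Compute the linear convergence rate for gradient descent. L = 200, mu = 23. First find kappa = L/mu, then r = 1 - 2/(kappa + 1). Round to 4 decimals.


Step 1: Compute the condition number.
kappa = L/mu = 200/23 = 8.6957
Step 2: Compute the convergence rate.
r = 1 - 2/(kappa + 1) = 1 - 2*mu/(L + mu) = (L - mu)/(L + mu) = 177/223 = 0.7937


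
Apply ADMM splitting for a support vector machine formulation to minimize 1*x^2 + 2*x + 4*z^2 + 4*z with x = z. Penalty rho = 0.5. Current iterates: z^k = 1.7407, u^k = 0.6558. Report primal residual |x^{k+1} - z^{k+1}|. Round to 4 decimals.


ADMM iteration with rho = 0.5, z^k = 1.7407, u^k = 0.6558
Step 1: x-update.
Minimize 1*x^2 + 2*x + (0.5/2)*(x - 1.7407 + 0.6558)^2
FOC: (2*1 + 0.5)*x = -2 + 0.5*(1.7407 - 0.6558)
x^{k+1} = -0.583
Step 2: z-update.
Minimize 4*z^2 + 4*z + (0.5/2)*(-0.583 - z + 0.6558)^2
FOC: (2*4 + 0.5)*z = -4 + 0.5*(-0.583 + 0.6558)
z^{k+1} = -0.4663
Step 3: u-update.
u^{k+1} = 0.6558 - 0.583 + 0.4663 = 0.5391
Step 4: Primal residual = |-0.583 + 0.4663| = 0.1167


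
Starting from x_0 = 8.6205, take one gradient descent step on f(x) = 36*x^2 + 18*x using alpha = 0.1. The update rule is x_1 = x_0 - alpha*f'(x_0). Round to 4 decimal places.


We compute the gradient at x_0 and apply the update.
f'(x) = 72*x + 18
f'(8.6205) = 72*8.6205 + 18 = 638.676
x_1 = 8.6205 - 0.1*638.676 = -55.2471


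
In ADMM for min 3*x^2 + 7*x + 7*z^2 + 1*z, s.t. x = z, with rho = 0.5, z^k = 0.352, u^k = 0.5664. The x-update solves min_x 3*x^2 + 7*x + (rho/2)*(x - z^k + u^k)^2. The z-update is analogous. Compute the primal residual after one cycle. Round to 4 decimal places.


ADMM iteration with rho = 0.5, z^k = 0.352, u^k = 0.5664
Step 1: x-update.
Minimize 3*x^2 + 7*x + (0.5/2)*(x - 0.352 + 0.5664)^2
FOC: (2*3 + 0.5)*x = -7 + 0.5*(0.352 - 0.5664)
x^{k+1} = -1.0934
Step 2: z-update.
Minimize 7*z^2 + 1*z + (0.5/2)*(-1.0934 - z + 0.5664)^2
FOC: (2*7 + 0.5)*z = -1 + 0.5*(-1.0934 + 0.5664)
z^{k+1} = -0.0871
Step 3: u-update.
u^{k+1} = 0.5664 - 1.0934 + 0.0871 = -0.4399
Step 4: Primal residual = |-1.0934 + 0.0871| = 1.0063


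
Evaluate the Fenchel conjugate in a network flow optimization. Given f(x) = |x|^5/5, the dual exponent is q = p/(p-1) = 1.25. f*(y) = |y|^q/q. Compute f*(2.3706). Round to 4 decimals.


The conjugate exponent q satisfies 1/p + 1/q = 1.
p = 5, so q = 5/(5 - 1) = 1.25
|y|^q = 2.3706^1.25 = 2.9415
f*(2.3706) = 2.9415 / 1.25 = 2.3532


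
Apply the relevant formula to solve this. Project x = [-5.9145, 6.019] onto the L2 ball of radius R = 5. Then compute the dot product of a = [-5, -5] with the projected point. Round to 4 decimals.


Step 1: Compute ||x|| (intermediates to 6 decimals).
||x|| = sqrt((-5.9145)^2 + 6.019^2) = 8.438582
Step 2: Project.
Since ||x|| > R, scale = R/||x|| = 5/8.438582 = 0.592517, proj(x) = scale * x
proj(x) = [-3.504442, 3.56636]
Step 3: Dot product.
a^T * proj(x) = -5*(-3.504442) - 5*3.56636 = -0.3096


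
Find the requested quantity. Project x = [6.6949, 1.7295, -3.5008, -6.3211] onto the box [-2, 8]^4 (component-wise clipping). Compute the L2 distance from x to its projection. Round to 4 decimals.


Project each component onto [-2, 8].
clip(6.6949) = 6.6949, clip(1.7295) = 1.7295, clip(-3.5008) = -2.0, clip(-6.3211) = -2.0
Projection = [6.6949, 1.7295, -2.0, -2.0]
Squared diffs: [0.0, 0.0, 2.2524, 18.6719]
Distance = sqrt(20.9243) = 4.5743


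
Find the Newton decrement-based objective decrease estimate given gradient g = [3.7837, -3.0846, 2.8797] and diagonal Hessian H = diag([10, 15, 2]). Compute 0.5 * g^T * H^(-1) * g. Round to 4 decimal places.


Step 1: H is diagonal, so H^(-1) * g = [0.3784, -0.2056, 1.4399].
Step 2: g^T H^(-1) g = sum_i g_i^2 / H_ii
  = (3.7837)^2/10 + (-3.0846)^2/15 + (2.8797)^2/2
  = 1.4316 + 0.6343 + 4.1463 = 6.2123
Step 3: Objective decrease = 0.5 * g^T H^(-1) g = 3.1061


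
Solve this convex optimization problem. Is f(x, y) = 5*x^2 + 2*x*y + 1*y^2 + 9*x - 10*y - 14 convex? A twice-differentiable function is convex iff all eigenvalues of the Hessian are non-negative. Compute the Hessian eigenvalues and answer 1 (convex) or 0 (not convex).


The Hessian of f(x,y) = 5*x^2 + 2*x*y + 1*y^2 + 9*x - 10*y - 14 is:
H = [[10, 2], [2, 2]]
Trace = 10 + 2 = 12
Determinant = 10*2 - (2)^2 = 16
Discriminant = (12)^2 - 4*16 = 80.0
Eigenvalues: lambda_1 = 1.5279, lambda_2 = 10.4721
The function is convex.

1


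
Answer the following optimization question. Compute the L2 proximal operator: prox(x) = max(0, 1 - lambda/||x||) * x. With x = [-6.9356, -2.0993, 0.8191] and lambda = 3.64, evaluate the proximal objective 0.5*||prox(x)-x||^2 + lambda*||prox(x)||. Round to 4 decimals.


Step 1: Compute ||x||.
||x|| = 7.2925
Step 2: Compute scaling factor.
scale = max(0, 1 - 3.64/7.2925) = 0.5009
Step 3: prox(x) = [-3.4737, -1.0514, 0.4103]
||prox(x)|| = 3.6525
Step 4: Proximal objective.
0.5*||prox-x||^2 = 6.6248
lambda*||prox|| = 13.2951
Total = 19.9199


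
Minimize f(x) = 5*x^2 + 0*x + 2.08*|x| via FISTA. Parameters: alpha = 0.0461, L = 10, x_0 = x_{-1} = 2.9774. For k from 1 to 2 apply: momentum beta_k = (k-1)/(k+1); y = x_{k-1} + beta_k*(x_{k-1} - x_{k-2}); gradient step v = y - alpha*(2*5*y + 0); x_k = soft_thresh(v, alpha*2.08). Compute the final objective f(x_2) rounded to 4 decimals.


FISTA on f(x) = 5*x^2 + 0*x + 2.08*|x|
L = 10, alpha = 0.0461
Iteration 1: beta = 0.0, y = 2.9774 + 0.0*(2.9774 - 2.9774) = 2.9774
  grad(y) = 29.774, v = y - alpha*grad = 1.6048
  prox(v) = soft_thresh(1.6048, 0.0959) = 1.5089
Iteration 2: beta = 0.3333, y = 1.5089 + 0.3333*(1.5089 - 2.9774) = 1.0194
  grad(y) = 10.1944, v = y - alpha*grad = 0.5495
  prox(v) = soft_thresh(0.5495, 0.0959) = 0.4536
f(x_2) = 5*0.4536^2 + 0*0.4536 + 2.08*|0.4536| = 1.9722


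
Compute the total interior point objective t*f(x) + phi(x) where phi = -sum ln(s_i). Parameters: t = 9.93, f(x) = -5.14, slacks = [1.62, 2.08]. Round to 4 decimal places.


Step 1: Compute log-barrier.
ln values: [0.4824, 0.7324]
phi = -(0.4824 + 0.7324) = -1.2148
Step 2: Compute augmented objective.
t*f(x) = 9.93*-5.14 = -51.0402
Total = -51.0402 - 1.2148 = -52.255


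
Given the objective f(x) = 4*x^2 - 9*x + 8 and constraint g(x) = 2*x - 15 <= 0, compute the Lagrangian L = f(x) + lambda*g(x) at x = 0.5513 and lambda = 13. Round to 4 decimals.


Step 1: Evaluate f(x).
f(0.5513) = 4*0.5513^2 - 9*0.5513 + 8 = 4.254
Step 2: Evaluate g(x).
g(0.5513) = 2*0.5513 - 15 = -13.8974
Step 3: Compute Lagrangian.
L = 4.254 + 13*-13.8974 = -176.4122


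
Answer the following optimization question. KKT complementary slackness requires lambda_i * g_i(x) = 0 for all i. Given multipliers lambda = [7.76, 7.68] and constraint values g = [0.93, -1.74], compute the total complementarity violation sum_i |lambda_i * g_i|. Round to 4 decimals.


KKT complementary slackness check:
lambda_1 * g_1 = 7.76 * 0.93 = 7.2168
lambda_2 * g_2 = 7.68 * -1.74 = -13.3632
Total violation = 7.2168 + 13.3632 = 20.58


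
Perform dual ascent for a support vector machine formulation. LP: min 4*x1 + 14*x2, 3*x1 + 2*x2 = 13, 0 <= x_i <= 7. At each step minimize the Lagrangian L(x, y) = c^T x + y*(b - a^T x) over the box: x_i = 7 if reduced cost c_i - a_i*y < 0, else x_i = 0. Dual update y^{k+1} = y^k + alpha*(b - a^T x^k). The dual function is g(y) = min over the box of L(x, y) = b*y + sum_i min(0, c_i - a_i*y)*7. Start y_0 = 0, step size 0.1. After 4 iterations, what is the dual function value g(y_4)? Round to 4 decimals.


Dual ascent for LP: min 4*x1 + 14*x2, 3*x1 + 2*x2 = 13, 0 <= x_i <= 7
Step 1: y^k = 0.0, reduced costs: (4.0, 14.0)
  x^k = (0.0, 0.0), subgradient = b - a^T x = 13.0
  y^{k+1} = 0.0 + 0.1*13.0 = 1.3
Step 2: y^k = 1.3, reduced costs: (0.1, 11.4)
  x^k = (0.0, 0.0), subgradient = b - a^T x = 13.0
  y^{k+1} = 1.3 + 0.1*13.0 = 2.6
Step 3: y^k = 2.6, reduced costs: (-3.8, 8.8)
  x^k = (7.0, 0.0), subgradient = b - a^T x = -8.0
  y^{k+1} = 2.6 + 0.1*-8.0 = 1.8
Step 4: y^k = 1.8, reduced costs: (-1.4, 10.4)
  x^k = (7.0, 0.0), subgradient = b - a^T x = -8.0
  y^{k+1} = 1.8 + 0.1*-8.0 = 1.0
Dual objective at y_4 = 1.0: reduced costs (1.0, 12.0), box minimizer x = (0.0, 0.0)
g(y_4) = b*y + (c1 - a1*y)*x1 + (c2 - a2*y)*x2 = 13*1.0 + 1.0*0.0 + 12.0*0.0 = 13.0 + 0.0 + 0.0 = 13.0
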